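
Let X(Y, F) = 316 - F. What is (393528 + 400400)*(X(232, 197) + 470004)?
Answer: 373243813144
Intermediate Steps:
(393528 + 400400)*(X(232, 197) + 470004) = (393528 + 400400)*((316 - 1*197) + 470004) = 793928*((316 - 197) + 470004) = 793928*(119 + 470004) = 793928*470123 = 373243813144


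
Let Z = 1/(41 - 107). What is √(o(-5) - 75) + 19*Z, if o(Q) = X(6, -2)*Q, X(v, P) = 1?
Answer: -19/66 + 4*I*√5 ≈ -0.28788 + 8.9443*I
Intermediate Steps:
Z = -1/66 (Z = 1/(-66) = -1/66 ≈ -0.015152)
o(Q) = Q (o(Q) = 1*Q = Q)
√(o(-5) - 75) + 19*Z = √(-5 - 75) + 19*(-1/66) = √(-80) - 19/66 = 4*I*√5 - 19/66 = -19/66 + 4*I*√5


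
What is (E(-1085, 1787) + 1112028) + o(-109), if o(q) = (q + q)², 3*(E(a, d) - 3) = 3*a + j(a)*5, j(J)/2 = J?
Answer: 3464560/3 ≈ 1.1549e+6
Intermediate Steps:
j(J) = 2*J
E(a, d) = 3 + 13*a/3 (E(a, d) = 3 + (3*a + (2*a)*5)/3 = 3 + (3*a + 10*a)/3 = 3 + (13*a)/3 = 3 + 13*a/3)
o(q) = 4*q² (o(q) = (2*q)² = 4*q²)
(E(-1085, 1787) + 1112028) + o(-109) = ((3 + (13/3)*(-1085)) + 1112028) + 4*(-109)² = ((3 - 14105/3) + 1112028) + 4*11881 = (-14096/3 + 1112028) + 47524 = 3321988/3 + 47524 = 3464560/3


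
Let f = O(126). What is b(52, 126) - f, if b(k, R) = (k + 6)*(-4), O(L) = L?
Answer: -358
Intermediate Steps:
b(k, R) = -24 - 4*k (b(k, R) = (6 + k)*(-4) = -24 - 4*k)
f = 126
b(52, 126) - f = (-24 - 4*52) - 1*126 = (-24 - 208) - 126 = -232 - 126 = -358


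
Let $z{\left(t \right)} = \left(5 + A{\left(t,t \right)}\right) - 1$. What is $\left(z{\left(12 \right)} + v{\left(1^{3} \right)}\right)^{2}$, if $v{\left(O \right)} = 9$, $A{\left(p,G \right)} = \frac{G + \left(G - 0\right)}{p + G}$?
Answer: $196$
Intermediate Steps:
$A{\left(p,G \right)} = \frac{2 G}{G + p}$ ($A{\left(p,G \right)} = \frac{G + \left(G + 0\right)}{G + p} = \frac{G + G}{G + p} = \frac{2 G}{G + p}$)
$z{\left(t \right)} = 5$ ($z{\left(t \right)} = \left(5 + \frac{2 t}{t + t}\right) - 1 = \left(5 + \frac{2 t}{2 t}\right) - 1 = \left(5 + 2 t \frac{1}{2 t}\right) - 1 = \left(5 + 1\right) - 1 = 6 - 1 = 5$)
$\left(z{\left(12 \right)} + v{\left(1^{3} \right)}\right)^{2} = \left(5 + 9\right)^{2} = 14^{2} = 196$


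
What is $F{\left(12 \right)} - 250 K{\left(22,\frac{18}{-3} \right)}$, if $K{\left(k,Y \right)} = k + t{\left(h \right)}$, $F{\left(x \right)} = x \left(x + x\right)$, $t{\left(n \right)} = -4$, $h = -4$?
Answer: $-4212$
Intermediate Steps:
$F{\left(x \right)} = 2 x^{2}$ ($F{\left(x \right)} = x 2 x = 2 x^{2}$)
$K{\left(k,Y \right)} = -4 + k$ ($K{\left(k,Y \right)} = k - 4 = -4 + k$)
$F{\left(12 \right)} - 250 K{\left(22,\frac{18}{-3} \right)} = 2 \cdot 12^{2} - 250 \left(-4 + 22\right) = 2 \cdot 144 - 4500 = 288 - 4500 = -4212$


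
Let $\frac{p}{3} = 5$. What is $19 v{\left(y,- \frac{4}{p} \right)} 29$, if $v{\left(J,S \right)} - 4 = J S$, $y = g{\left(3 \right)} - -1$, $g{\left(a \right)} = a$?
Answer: $\frac{24244}{15} \approx 1616.3$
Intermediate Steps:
$p = 15$ ($p = 3 \cdot 5 = 15$)
$y = 4$ ($y = 3 - -1 = 3 + 1 = 4$)
$v{\left(J,S \right)} = 4 + J S$
$19 v{\left(y,- \frac{4}{p} \right)} 29 = 19 \left(4 + 4 \left(- \frac{4}{15}\right)\right) 29 = 19 \left(4 - \frac{16}{15}\right) 29 = 19 \cdot \frac{44}{15} \cdot 29 = \frac{836}{15} \cdot 29 = \frac{24244}{15}$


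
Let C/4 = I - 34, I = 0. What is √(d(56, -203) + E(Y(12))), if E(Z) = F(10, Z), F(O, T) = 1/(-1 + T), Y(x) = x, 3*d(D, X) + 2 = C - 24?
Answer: I*√6523/11 ≈ 7.3423*I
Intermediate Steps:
C = -136 (C = 4*(0 - 34) = 4*(-34) = -136)
d(D, X) = -54 (d(D, X) = -⅔ + (-136 - 24)/3 = -⅔ + (⅓)*(-160) = -⅔ - 160/3 = -54)
E(Z) = 1/(-1 + Z)
√(d(56, -203) + E(Y(12))) = √(-54 + 1/(-1 + 12)) = √(-54 + 1/11) = √(-593/11) = I*√6523/11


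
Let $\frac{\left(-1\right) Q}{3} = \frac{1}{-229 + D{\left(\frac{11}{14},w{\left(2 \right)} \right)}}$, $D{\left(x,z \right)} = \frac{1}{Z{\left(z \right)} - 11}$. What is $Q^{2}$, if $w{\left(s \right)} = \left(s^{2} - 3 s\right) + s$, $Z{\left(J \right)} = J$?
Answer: $\frac{121}{705600} \approx 0.00017149$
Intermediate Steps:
$w{\left(s \right)} = s^{2} - 2 s$
$D{\left(x,z \right)} = \frac{1}{-11 + z}$ ($D{\left(x,z \right)} = \frac{1}{z - 11} = \frac{1}{-11 + z}$)
$Q = \frac{11}{840}$ ($Q = - \frac{3}{-229 + \frac{1}{-11 + 2 \left(-2 + 2\right)}} = - \frac{3}{-229 + \frac{1}{-11 + 2 \cdot 0}} = - \frac{3}{-229 + \frac{1}{-11 + 0}} = - \frac{3}{-229 + \frac{1}{-11}} = - \frac{3}{-229 - \frac{1}{11}} = - \frac{3}{- \frac{2520}{11}} = \left(-3\right) \left(- \frac{11}{2520}\right) = \frac{11}{840} \approx 0.013095$)
$Q^{2} = \left(\frac{11}{840}\right)^{2} = \frac{121}{705600}$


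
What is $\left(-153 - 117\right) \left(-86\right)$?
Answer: $23220$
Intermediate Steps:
$\left(-153 - 117\right) \left(-86\right) = \left(-270\right) \left(-86\right) = 23220$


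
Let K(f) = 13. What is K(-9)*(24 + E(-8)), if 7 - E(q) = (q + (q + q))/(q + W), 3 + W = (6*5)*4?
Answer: 44239/109 ≈ 405.86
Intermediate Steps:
W = 117 (W = -3 + (6*5)*4 = -3 + 30*4 = -3 + 120 = 117)
E(q) = 7 - 3*q/(117 + q) (E(q) = 7 - (q + (q + q))/(q + 117) = 7 - (q + 2*q)/(117 + q) = 7 - 3*q/(117 + q))
K(-9)*(24 + E(-8)) = 13*(24 + (819 + 4*(-8))/(117 - 8)) = 13*(24 + (819 - 32)/109) = 13*(24 + (1/109)*787) = 13*(24 + 787/109) = 13*(3403/109) = 44239/109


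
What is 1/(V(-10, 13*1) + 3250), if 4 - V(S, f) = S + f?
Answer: 1/3251 ≈ 0.00030760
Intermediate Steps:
V(S, f) = 4 - S - f (V(S, f) = 4 - (S + f) = 4 + (-S - f) = 4 - S - f)
1/(V(-10, 13*1) + 3250) = 1/((4 - 1*(-10) - 13) + 3250) = 1/((4 + 10 - 1*13) + 3250) = 1/((4 + 10 - 13) + 3250) = 1/(1 + 3250) = 1/3251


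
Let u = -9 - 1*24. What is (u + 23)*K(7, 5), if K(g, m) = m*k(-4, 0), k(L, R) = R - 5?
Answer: 250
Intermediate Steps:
u = -33 (u = -9 - 24 = -33)
k(L, R) = -5 + R
K(g, m) = -5*m (K(g, m) = m*(-5 + 0) = m*(-5) = -5*m)
(u + 23)*K(7, 5) = (-33 + 23)*(-5*5) = -10*(-25) = 250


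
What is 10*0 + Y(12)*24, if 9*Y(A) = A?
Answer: 32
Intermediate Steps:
Y(A) = A/9
10*0 + Y(12)*24 = 10*0 + ((⅑)*12)*24 = 0 + (4/3)*24 = 0 + 32 = 32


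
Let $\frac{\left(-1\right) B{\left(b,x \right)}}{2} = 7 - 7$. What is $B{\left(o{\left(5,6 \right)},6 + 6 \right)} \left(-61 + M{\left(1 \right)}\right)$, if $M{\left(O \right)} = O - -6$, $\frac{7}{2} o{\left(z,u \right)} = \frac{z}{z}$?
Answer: $0$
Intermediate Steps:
$o{\left(z,u \right)} = \frac{2}{7}$ ($o{\left(z,u \right)} = \frac{2 \frac{z}{z}}{7} = \frac{2}{7} \cdot 1 = \frac{2}{7}$)
$M{\left(O \right)} = 6 + O$ ($M{\left(O \right)} = O + 6 = 6 + O$)
$B{\left(b,x \right)} = 0$ ($B{\left(b,x \right)} = - 2 \left(7 - 7\right) = \left(-2\right) 0 = 0$)
$B{\left(o{\left(5,6 \right)},6 + 6 \right)} \left(-61 + M{\left(1 \right)}\right) = 0 \left(-61 + \left(6 + 1\right)\right) = 0 \left(-61 + 7\right) = 0 \left(-54\right) = 0$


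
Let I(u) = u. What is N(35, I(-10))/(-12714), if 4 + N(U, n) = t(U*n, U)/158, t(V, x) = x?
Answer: 199/669604 ≈ 0.00029719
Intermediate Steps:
N(U, n) = -4 + U/158
N(35, I(-10))/(-12714) = (-4 + (1/158)*35)/(-12714) = (-4 + 35/158)*(-1/12714) = -597/158*(-1/12714) = 199/669604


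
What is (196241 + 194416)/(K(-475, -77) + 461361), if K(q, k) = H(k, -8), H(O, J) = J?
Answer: 390657/461353 ≈ 0.84676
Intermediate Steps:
K(q, k) = -8
(196241 + 194416)/(K(-475, -77) + 461361) = (196241 + 194416)/(-8 + 461361) = 390657/461353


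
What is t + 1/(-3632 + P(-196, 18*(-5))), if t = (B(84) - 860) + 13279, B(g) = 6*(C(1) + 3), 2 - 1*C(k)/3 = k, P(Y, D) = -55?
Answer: 45921584/3687 ≈ 12455.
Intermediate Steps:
C(k) = 6 - 3*k
B(g) = 36 (B(g) = 6*((6 - 3*1) + 3) = 6*((6 - 3) + 3) = 6*(3 + 3) = 6*6 = 36)
t = 12455 (t = (36 - 860) + 13279 = -824 + 13279 = 12455)
t + 1/(-3632 + P(-196, 18*(-5))) = 12455 + 1/(-3632 - 55) = 12455 + 1/(-3687) = 12455 - 1/3687 = 45921584/3687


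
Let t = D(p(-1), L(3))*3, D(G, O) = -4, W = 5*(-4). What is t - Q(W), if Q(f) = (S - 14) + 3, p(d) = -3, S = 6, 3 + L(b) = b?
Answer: -7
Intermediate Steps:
L(b) = -3 + b
W = -20
Q(f) = -5 (Q(f) = (6 - 14) + 3 = -8 + 3 = -5)
t = -12 (t = -4*3 = -12)
t - Q(W) = -12 - 1*(-5) = -12 + 5 = -7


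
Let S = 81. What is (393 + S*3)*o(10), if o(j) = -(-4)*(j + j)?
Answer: 50880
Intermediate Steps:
o(j) = 8*j (o(j) = -(-4)*2*j = -(-8)*j = 8*j)
(393 + S*3)*o(10) = (393 + 81*3)*(8*10) = (393 + 243)*80 = 636*80 = 50880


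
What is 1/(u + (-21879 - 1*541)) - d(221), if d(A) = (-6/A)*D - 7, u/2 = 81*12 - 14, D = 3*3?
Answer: 32826683/4531384 ≈ 7.2443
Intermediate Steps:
D = 9
u = 1916 (u = 2*(81*12 - 14) = 2*(972 - 14) = 2*958 = 1916)
d(A) = -7 - 54/A (d(A) = -6/A*9 - 7 = -54/A - 7 = -7 - 54/A)
1/(u + (-21879 - 1*541)) - d(221) = 1/(1916 + (-21879 - 1*541)) - (-7 - 54/221) = 1/(1916 + (-21879 - 541)) - (-7 - 54*1/221) = 1/(1916 - 22420) - (-7 - 54/221) = 1/(-20504) - 1*(-1601/221) = -1/20504 + 1601/221 = 32826683/4531384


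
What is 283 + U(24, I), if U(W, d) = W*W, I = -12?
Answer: 859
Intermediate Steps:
U(W, d) = W²
283 + U(24, I) = 283 + 24² = 283 + 576 = 859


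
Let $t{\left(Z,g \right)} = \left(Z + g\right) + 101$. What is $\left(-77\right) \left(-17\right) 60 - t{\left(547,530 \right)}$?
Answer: $77362$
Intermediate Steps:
$t{\left(Z,g \right)} = 101 + Z + g$
$\left(-77\right) \left(-17\right) 60 - t{\left(547,530 \right)} = \left(-77\right) \left(-17\right) 60 - \left(101 + 547 + 530\right) = 1309 \cdot 60 - 1178 = 78540 - 1178 = 77362$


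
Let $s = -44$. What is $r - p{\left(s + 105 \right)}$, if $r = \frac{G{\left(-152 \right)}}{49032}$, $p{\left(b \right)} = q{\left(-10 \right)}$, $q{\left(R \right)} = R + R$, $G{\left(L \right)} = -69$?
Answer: $\frac{326857}{16344} \approx 19.999$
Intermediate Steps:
$q{\left(R \right)} = 2 R$
$p{\left(b \right)} = -20$ ($p{\left(b \right)} = 2 \left(-10\right) = -20$)
$r = - \frac{23}{16344}$ ($r = - \frac{69}{49032} = \left(-69\right) \frac{1}{49032} = - \frac{23}{16344} \approx -0.0014072$)
$r - p{\left(s + 105 \right)} = - \frac{23}{16344} - -20 = - \frac{23}{16344} + 20 = \frac{326857}{16344}$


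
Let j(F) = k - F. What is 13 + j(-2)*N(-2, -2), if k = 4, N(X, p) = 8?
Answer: 61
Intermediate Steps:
j(F) = 4 - F
13 + j(-2)*N(-2, -2) = 13 + (4 - 1*(-2))*8 = 13 + (4 + 2)*8 = 13 + 6*8 = 13 + 48 = 61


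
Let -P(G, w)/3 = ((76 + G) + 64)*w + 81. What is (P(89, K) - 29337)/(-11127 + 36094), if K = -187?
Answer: 98889/24967 ≈ 3.9608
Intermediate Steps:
P(G, w) = -243 - 3*w*(140 + G) (P(G, w) = -3*(((76 + G) + 64)*w + 81) = -3*((140 + G)*w + 81) = -3*(w*(140 + G) + 81) = -3*(81 + w*(140 + G)) = -243 - 3*w*(140 + G))
(P(89, K) - 29337)/(-11127 + 36094) = ((-243 - 420*(-187) - 3*89*(-187)) - 29337)/(-11127 + 36094) = ((-243 + 78540 + 49929) - 29337)/24967 = (128226 - 29337)*(1/24967) = 98889*(1/24967) = 98889/24967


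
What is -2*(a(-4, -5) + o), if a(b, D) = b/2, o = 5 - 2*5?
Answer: 14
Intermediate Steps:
o = -5 (o = 5 - 10 = -5)
a(b, D) = b/2 (a(b, D) = b*(½) = b/2)
-2*(a(-4, -5) + o) = -2*((½)*(-4) - 5) = -2*(-2 - 5) = -2*(-7) = 14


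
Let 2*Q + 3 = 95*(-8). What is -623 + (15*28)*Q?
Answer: -160853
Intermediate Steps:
Q = -763/2 (Q = -3/2 + (95*(-8))/2 = -3/2 + (½)*(-760) = -3/2 - 380 = -763/2 ≈ -381.50)
-623 + (15*28)*Q = -623 + (15*28)*(-763/2) = -623 + 420*(-763/2) = -623 - 160230 = -160853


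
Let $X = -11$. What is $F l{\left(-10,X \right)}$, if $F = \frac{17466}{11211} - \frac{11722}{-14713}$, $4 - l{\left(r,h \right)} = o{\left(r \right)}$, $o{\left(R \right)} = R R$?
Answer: $- \frac{12428563200}{54982481} \approx -226.05$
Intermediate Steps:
$o{\left(R \right)} = R^{2}$
$l{\left(r,h \right)} = 4 - r^{2}$
$F = \frac{129464200}{54982481}$ ($F = 17466 \cdot \frac{1}{11211} - - \frac{11722}{14713} = \frac{5822}{3737} + \frac{11722}{14713} = \frac{129464200}{54982481} \approx 2.3546$)
$F l{\left(-10,X \right)} = \frac{129464200 \left(4 - \left(-10\right)^{2}\right)}{54982481} = \frac{129464200 \left(4 - 100\right)}{54982481} = \frac{129464200}{54982481} \left(-96\right) = - \frac{12428563200}{54982481}$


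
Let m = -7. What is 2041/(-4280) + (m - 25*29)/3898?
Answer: -5544389/8341720 ≈ -0.66466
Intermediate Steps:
2041/(-4280) + (m - 25*29)/3898 = 2041/(-4280) + (-7 - 25*29)/3898 = 2041*(-1/4280) + (-7 - 725)*(1/3898) = -2041/4280 - 732*1/3898 = -2041/4280 - 366/1949 = -5544389/8341720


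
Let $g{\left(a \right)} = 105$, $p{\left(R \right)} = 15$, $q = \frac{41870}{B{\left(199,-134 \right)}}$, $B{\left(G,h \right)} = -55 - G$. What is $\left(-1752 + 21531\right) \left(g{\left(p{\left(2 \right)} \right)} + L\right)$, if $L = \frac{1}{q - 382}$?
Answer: $\frac{144228824022}{69449} \approx 2.0768 \cdot 10^{6}$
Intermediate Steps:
$q = - \frac{20935}{127}$ ($q = \frac{41870}{-55 - 199} = \frac{41870}{-254} = 41870 \left(- \frac{1}{254}\right) = - \frac{20935}{127} \approx -164.84$)
$L = - \frac{127}{69449}$ ($L = \frac{1}{- \frac{20935}{127} - 382} = \frac{1}{- \frac{69449}{127}} = - \frac{127}{69449} \approx -0.0018287$)
$\left(-1752 + 21531\right) \left(g{\left(p{\left(2 \right)} \right)} + L\right) = \left(-1752 + 21531\right) \left(105 - \frac{127}{69449}\right) = 19779 \cdot \frac{7292018}{69449} = \frac{144228824022}{69449}$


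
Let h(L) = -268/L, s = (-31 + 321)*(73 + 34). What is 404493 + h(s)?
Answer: 6275708761/15515 ≈ 4.0449e+5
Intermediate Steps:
s = 31030 (s = 290*107 = 31030)
404493 + h(s) = 404493 - 268/31030 = 404493 - 268*1/31030 = 404493 - 134/15515 = 6275708761/15515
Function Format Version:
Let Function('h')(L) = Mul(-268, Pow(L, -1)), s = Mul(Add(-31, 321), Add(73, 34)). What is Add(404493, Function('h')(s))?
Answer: Rational(6275708761, 15515) ≈ 4.0449e+5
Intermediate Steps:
s = 31030 (s = Mul(290, 107) = 31030)
Add(404493, Function('h')(s)) = Add(404493, Mul(-268, Pow(31030, -1))) = Add(404493, Mul(-268, Rational(1, 31030))) = Add(404493, Rational(-134, 15515)) = Rational(6275708761, 15515)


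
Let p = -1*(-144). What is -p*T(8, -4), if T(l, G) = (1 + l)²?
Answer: -11664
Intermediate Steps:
p = 144
-p*T(8, -4) = -144*(1 + 8)² = -144*9² = -144*81 = -1*11664 = -11664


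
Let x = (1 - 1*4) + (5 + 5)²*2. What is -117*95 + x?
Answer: -10918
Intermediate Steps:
x = 197 (x = (1 - 4) + 10²*2 = -3 + 100*2 = -3 + 200 = 197)
-117*95 + x = -117*95 + 197 = -11115 + 197 = -10918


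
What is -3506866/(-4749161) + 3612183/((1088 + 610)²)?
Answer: 9088616235709/4564266663948 ≈ 1.9913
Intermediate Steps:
-3506866/(-4749161) + 3612183/((1088 + 610)²) = -3506866*(-1/4749161) + 3612183/(1698²) = 3506866/4749161 + 3612183/2883204 = 3506866/4749161 + 3612183*(1/2883204) = 3506866/4749161 + 1204061/961068 = 9088616235709/4564266663948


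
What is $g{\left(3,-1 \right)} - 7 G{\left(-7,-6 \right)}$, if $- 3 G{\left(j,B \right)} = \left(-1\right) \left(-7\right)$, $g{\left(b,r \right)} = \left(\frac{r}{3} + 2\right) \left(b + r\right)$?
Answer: $\frac{59}{3} \approx 19.667$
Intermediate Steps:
$g{\left(b,r \right)} = \left(2 + \frac{r}{3}\right) \left(b + r\right)$ ($g{\left(b,r \right)} = \left(r \frac{1}{3} + 2\right) \left(b + r\right) = \left(\frac{r}{3} + 2\right) \left(b + r\right) = \left(2 + \frac{r}{3}\right) \left(b + r\right)$)
$G{\left(j,B \right)} = - \frac{7}{3}$ ($G{\left(j,B \right)} = - \frac{\left(-1\right) \left(-7\right)}{3} = \left(- \frac{1}{3}\right) 7 = - \frac{7}{3}$)
$g{\left(3,-1 \right)} - 7 G{\left(-7,-6 \right)} = \left(2 \cdot 3 + 2 \left(-1\right) + \frac{\left(-1\right)^{2}}{3} + \frac{1}{3} \cdot 3 \left(-1\right)\right) - - \frac{49}{3} = \left(6 - 2 + \frac{1}{3} \cdot 1 - 1\right) + \frac{49}{3} = \left(6 - 2 + \frac{1}{3} - 1\right) + \frac{49}{3} = \frac{10}{3} + \frac{49}{3} = \frac{59}{3}$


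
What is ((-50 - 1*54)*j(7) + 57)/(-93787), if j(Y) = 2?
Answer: 151/93787 ≈ 0.0016100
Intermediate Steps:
((-50 - 1*54)*j(7) + 57)/(-93787) = ((-50 - 1*54)*2 + 57)/(-93787) = ((-50 - 54)*2 + 57)*(-1/93787) = (-104*2 + 57)*(-1/93787) = (-208 + 57)*(-1/93787) = -151*(-1/93787) = 151/93787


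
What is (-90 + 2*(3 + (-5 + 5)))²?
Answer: 7056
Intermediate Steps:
(-90 + 2*(3 + (-5 + 5)))² = (-90 + 2*(3 + 0))² = (-90 + 2*3)² = (-90 + 6)² = (-84)² = 7056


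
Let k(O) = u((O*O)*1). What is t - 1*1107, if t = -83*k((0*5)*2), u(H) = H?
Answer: -1107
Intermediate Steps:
k(O) = O² (k(O) = (O*O)*1 = O²*1 = O²)
t = 0 (t = -83*((0*5)*2)² = -83*(0*2)² = -83*0² = -83*0 = 0)
t - 1*1107 = 0 - 1*1107 = 0 - 1107 = -1107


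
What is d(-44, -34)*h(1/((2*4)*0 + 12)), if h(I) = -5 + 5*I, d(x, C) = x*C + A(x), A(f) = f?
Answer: -6655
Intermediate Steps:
d(x, C) = x + C*x (d(x, C) = x*C + x = C*x + x = x + C*x)
d(-44, -34)*h(1/((2*4)*0 + 12)) = (-44*(1 - 34))*(-5 + 5/((2*4)*0 + 12)) = (-44*(-33))*(-5 + 5/(8*0 + 12)) = 1452*(-5 + 5/(0 + 12)) = 1452*(-5 + 5/12) = 1452*(-55/12) = -6655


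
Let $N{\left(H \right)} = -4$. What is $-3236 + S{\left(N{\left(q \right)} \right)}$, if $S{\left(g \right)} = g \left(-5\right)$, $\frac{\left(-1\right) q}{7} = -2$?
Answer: $-3216$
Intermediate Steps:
$q = 14$ ($q = \left(-7\right) \left(-2\right) = 14$)
$S{\left(g \right)} = - 5 g$
$-3236 + S{\left(N{\left(q \right)} \right)} = -3236 - -20 = -3236 + 20 = -3216$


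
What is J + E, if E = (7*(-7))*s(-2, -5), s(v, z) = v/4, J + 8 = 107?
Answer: 247/2 ≈ 123.50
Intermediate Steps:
J = 99 (J = -8 + 107 = 99)
s(v, z) = v/4 (s(v, z) = v*(1/4) = v/4)
E = 49/2 (E = (7*(-7))*((1/4)*(-2)) = -49*(-1/2) = 49/2 ≈ 24.500)
J + E = 99 + 49/2 = 247/2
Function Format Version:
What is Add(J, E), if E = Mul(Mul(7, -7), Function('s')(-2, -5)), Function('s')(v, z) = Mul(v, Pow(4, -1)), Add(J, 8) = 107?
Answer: Rational(247, 2) ≈ 123.50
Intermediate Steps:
J = 99 (J = Add(-8, 107) = 99)
Function('s')(v, z) = Mul(Rational(1, 4), v) (Function('s')(v, z) = Mul(v, Rational(1, 4)) = Mul(Rational(1, 4), v))
E = Rational(49, 2) (E = Mul(Mul(7, -7), Mul(Rational(1, 4), -2)) = Mul(-49, Rational(-1, 2)) = Rational(49, 2) ≈ 24.500)
Add(J, E) = Add(99, Rational(49, 2)) = Rational(247, 2)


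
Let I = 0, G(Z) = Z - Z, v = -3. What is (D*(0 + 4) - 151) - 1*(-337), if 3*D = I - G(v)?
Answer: 186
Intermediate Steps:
G(Z) = 0
D = 0 (D = (0 - 1*0)/3 = (0 + 0)/3 = (⅓)*0 = 0)
(D*(0 + 4) - 151) - 1*(-337) = (0*(0 + 4) - 151) - 1*(-337) = (0*4 - 151) + 337 = (0 - 151) + 337 = -151 + 337 = 186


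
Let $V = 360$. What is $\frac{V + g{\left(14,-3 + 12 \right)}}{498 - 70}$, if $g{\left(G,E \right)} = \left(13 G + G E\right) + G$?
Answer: $\frac{341}{214} \approx 1.5935$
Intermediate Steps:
$g{\left(G,E \right)} = 14 G + E G$ ($g{\left(G,E \right)} = \left(13 G + E G\right) + G = 14 G + E G$)
$\frac{V + g{\left(14,-3 + 12 \right)}}{498 - 70} = \frac{360 + 14 \left(14 + \left(-3 + 12\right)\right)}{498 - 70} = \frac{360 + 14 \left(14 + 9\right)}{428} = \left(360 + 14 \cdot 23\right) \frac{1}{428} = \left(360 + 322\right) \frac{1}{428} = 682 \cdot \frac{1}{428} = \frac{341}{214}$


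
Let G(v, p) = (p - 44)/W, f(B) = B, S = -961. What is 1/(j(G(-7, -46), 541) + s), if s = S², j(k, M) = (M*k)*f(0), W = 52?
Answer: 1/923521 ≈ 1.0828e-6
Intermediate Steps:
G(v, p) = -11/13 + p/52 (G(v, p) = (p - 44)/52 = (-44 + p)*(1/52) = -11/13 + p/52)
j(k, M) = 0 (j(k, M) = (M*k)*0 = 0)
s = 923521 (s = (-961)² = 923521)
1/(j(G(-7, -46), 541) + s) = 1/(0 + 923521) = 1/923521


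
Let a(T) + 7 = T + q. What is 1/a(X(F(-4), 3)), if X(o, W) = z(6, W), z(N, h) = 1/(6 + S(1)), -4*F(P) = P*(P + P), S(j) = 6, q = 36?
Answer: 12/349 ≈ 0.034384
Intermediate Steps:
F(P) = -P²/2 (F(P) = -P*(P + P)/4 = -P*2*P/4 = -P²/2)
z(N, h) = 1/12 (z(N, h) = 1/(6 + 6) = 1/12)
X(o, W) = 1/12
a(T) = 29 + T (a(T) = -7 + (T + 36) = -7 + (36 + T) = 29 + T)
1/a(X(F(-4), 3)) = 1/(29 + 1/12) = 1/(349/12) = 12/349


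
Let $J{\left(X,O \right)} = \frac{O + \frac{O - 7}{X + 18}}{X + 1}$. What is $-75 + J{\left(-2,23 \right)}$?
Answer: $-99$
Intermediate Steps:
$J{\left(X,O \right)} = \frac{O + \frac{-7 + O}{18 + X}}{1 + X}$
$-75 + J{\left(-2,23 \right)} = -75 + \frac{-7 + 19 \cdot 23 + 23 \left(-2\right)}{18 + \left(-2\right)^{2} + 19 \left(-2\right)} = -75 + \frac{-7 + 437 - 46}{18 + 4 - 38} = -75 + \frac{1}{-16} \cdot 384 = -75 - 24 = -99$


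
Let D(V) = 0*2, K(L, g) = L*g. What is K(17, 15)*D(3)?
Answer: 0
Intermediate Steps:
D(V) = 0
K(17, 15)*D(3) = (17*15)*0 = 255*0 = 0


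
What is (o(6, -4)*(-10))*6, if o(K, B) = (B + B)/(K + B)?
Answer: 240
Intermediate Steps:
o(K, B) = 2*B/(B + K) (o(K, B) = (2*B)/(B + K) = 2*B/(B + K))
(o(6, -4)*(-10))*6 = ((2*(-4)/(-4 + 6))*(-10))*6 = ((2*(-4)/2)*(-10))*6 = ((2*(-4)*(½))*(-10))*6 = -4*(-10)*6 = 40*6 = 240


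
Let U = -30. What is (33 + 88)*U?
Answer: -3630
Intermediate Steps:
(33 + 88)*U = (33 + 88)*(-30) = 121*(-30) = -3630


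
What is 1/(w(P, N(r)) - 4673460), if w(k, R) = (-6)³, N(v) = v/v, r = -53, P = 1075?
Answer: -1/4673676 ≈ -2.1396e-7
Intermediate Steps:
N(v) = 1
w(k, R) = -216
1/(w(P, N(r)) - 4673460) = 1/(-216 - 4673460) = 1/(-4673676) = -1/4673676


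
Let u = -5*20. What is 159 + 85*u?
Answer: -8341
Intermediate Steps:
u = -100
159 + 85*u = 159 + 85*(-100) = 159 - 8500 = -8341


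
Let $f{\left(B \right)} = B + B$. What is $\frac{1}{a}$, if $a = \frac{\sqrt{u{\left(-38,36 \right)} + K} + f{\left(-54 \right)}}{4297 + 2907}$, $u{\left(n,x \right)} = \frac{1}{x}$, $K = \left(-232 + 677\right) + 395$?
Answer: $- \frac{28009152}{389663} - \frac{43224 \sqrt{30241}}{389663} \approx -91.171$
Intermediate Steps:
$K = 840$ ($K = 445 + 395 = 840$)
$f{\left(B \right)} = 2 B$
$a = - \frac{27}{1801} + \frac{\sqrt{30241}}{43224}$ ($a = \frac{\sqrt{\frac{1}{36} + 840} + 2 \left(-54\right)}{4297 + 2907} = \frac{\sqrt{\frac{1}{36} + 840} - 108}{7204} = \left(\sqrt{\frac{30241}{36}} - 108\right) \frac{1}{7204} = \left(\frac{\sqrt{30241}}{6} - 108\right) \frac{1}{7204} = \left(-108 + \frac{\sqrt{30241}}{6}\right) \frac{1}{7204} = - \frac{27}{1801} + \frac{\sqrt{30241}}{43224} \approx -0.010968$)
$\frac{1}{a} = \frac{1}{- \frac{27}{1801} + \frac{\sqrt{30241}}{43224}}$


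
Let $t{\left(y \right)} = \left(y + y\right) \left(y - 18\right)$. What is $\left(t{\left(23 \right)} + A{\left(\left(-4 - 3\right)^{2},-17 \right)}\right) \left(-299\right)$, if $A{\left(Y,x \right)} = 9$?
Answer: $-71461$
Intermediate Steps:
$t{\left(y \right)} = 2 y \left(-18 + y\right)$
$\left(t{\left(23 \right)} + A{\left(\left(-4 - 3\right)^{2},-17 \right)}\right) \left(-299\right) = \left(2 \cdot 23 \left(-18 + 23\right) + 9\right) \left(-299\right) = \left(2 \cdot 23 \cdot 5 + 9\right) \left(-299\right) = \left(230 + 9\right) \left(-299\right) = 239 \left(-299\right) = -71461$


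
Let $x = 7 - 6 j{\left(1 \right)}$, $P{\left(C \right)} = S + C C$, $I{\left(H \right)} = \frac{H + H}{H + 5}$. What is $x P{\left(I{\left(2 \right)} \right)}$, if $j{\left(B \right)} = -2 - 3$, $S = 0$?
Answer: $\frac{592}{49} \approx 12.082$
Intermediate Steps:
$j{\left(B \right)} = -5$
$I{\left(H \right)} = \frac{2 H}{5 + H}$
$P{\left(C \right)} = C^{2}$ ($P{\left(C \right)} = 0 + C C = 0 + C^{2} = C^{2}$)
$x = 37$ ($x = 7 - -30 = 7 + 30 = 37$)
$x P{\left(I{\left(2 \right)} \right)} = 37 \left(2 \cdot 2 \frac{1}{5 + 2}\right)^{2} = 37 \left(2 \cdot 2 \cdot \frac{1}{7}\right)^{2} = 37 \left(\frac{4}{7}\right)^{2} = 37 \cdot \frac{16}{49} = \frac{592}{49}$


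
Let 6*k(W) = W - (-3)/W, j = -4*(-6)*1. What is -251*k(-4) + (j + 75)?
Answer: 7145/24 ≈ 297.71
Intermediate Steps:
j = 24 (j = 24*1 = 24)
k(W) = 1/(2*W) + W/6 (k(W) = (W - (-3)/W)/6 = (W + 3/W)/6 = 1/(2*W) + W/6)
-251*k(-4) + (j + 75) = -251*(3 + (-4)²)/(6*(-4)) + (24 + 75) = -251*(-1)*(3 + 16)/(6*4) + 99 = -251*(-1)*19/(6*4) + 99 = -251*(-19/24) + 99 = 4769/24 + 99 = 7145/24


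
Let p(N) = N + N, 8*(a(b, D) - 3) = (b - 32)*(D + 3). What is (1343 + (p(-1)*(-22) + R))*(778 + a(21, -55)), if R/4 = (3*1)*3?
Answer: 2426215/2 ≈ 1.2131e+6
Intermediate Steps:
a(b, D) = 3 + (-32 + b)*(3 + D)/8 (a(b, D) = 3 + ((b - 32)*(D + 3))/8 = 3 + ((-32 + b)*(3 + D))/8 = 3 + (-32 + b)*(3 + D)/8)
R = 36 (R = 4*((3*1)*3) = 4*(3*3) = 4*9 = 36)
p(N) = 2*N
(1343 + (p(-1)*(-22) + R))*(778 + a(21, -55)) = (1343 + ((2*(-1))*(-22) + 36))*(778 + (-9 - 4*(-55) + (3/8)*21 + (⅛)*(-55)*21)) = (1343 + (-2*(-22) + 36))*(778 + (-9 + 220 + 63/8 - 1155/8)) = (1343 + (44 + 36))*(778 + 149/2) = (1343 + 80)*(1705/2) = 1423*(1705/2) = 2426215/2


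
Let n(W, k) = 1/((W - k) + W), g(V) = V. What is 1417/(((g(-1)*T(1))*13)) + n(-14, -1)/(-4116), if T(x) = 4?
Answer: -1514173/55566 ≈ -27.250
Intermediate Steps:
n(W, k) = 1/(-k + 2*W)
1417/(((g(-1)*T(1))*13)) + n(-14, -1)/(-4116) = 1417/((-1*4*13)) + 1/((-1*(-1) + 2*(-14))*(-4116)) = 1417/((-4*13)) - 1/4116/(1 - 28) = 1417/(-52) - 1/4116/(-27) = 1417*(-1/52) - 1/27*(-1/4116) = -109/4 + 1/111132 = -1514173/55566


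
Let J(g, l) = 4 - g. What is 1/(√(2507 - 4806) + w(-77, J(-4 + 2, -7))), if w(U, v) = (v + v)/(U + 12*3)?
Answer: -492/3864763 - 18491*I*√19/3864763 ≈ -0.0001273 - 0.020855*I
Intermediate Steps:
w(U, v) = 2*v/(36 + U) (w(U, v) = (2*v)/(U + 36) = (2*v)/(36 + U) = 2*v/(36 + U))
1/(√(2507 - 4806) + w(-77, J(-4 + 2, -7))) = 1/(√(2507 - 4806) + 2*(4 - (-4 + 2))/(36 - 77)) = 1/(√(-2299) + 2*(4 - 1*(-2))/(-41)) = 1/(11*I*√19 + 2*(4 + 2)*(-1/41)) = 1/(11*I*√19 + 2*6*(-1/41)) = 1/(11*I*√19 - 12/41) = 1/(-12/41 + 11*I*√19)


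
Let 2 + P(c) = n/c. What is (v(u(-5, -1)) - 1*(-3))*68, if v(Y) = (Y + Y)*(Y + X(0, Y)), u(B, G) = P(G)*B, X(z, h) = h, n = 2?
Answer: 109004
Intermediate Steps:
P(c) = -2 + 2/c
u(B, G) = B*(-2 + 2/G) (u(B, G) = (-2 + 2/G)*B = B*(-2 + 2/G))
v(Y) = 4*Y² (v(Y) = (Y + Y)*(Y + Y) = (2*Y)*(2*Y) = 4*Y²)
(v(u(-5, -1)) - 1*(-3))*68 = (4*(2*(-5)*(1 - 1*(-1))/(-1))² - 1*(-3))*68 = (4*(2*(-5)*(-1)*(1 + 1))² + 3)*68 = (4*(2*(-5)*(-1)*2)² + 3)*68 = (4*20² + 3)*68 = (4*400 + 3)*68 = (1600 + 3)*68 = 1603*68 = 109004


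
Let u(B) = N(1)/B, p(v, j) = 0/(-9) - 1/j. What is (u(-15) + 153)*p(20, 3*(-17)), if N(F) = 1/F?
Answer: 2294/765 ≈ 2.9987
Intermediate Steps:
p(v, j) = -1/j (p(v, j) = 0*(-1/9) - 1/j = 0 - 1/j = -1/j)
u(B) = 1/B (u(B) = 1/(1*B) = 1/B)
(u(-15) + 153)*p(20, 3*(-17)) = (1/(-15) + 153)*(-1/(3*(-17))) = (-1/15 + 153)*(-1/(-51)) = 2294*(-1*(-1/51))/15 = (2294/15)*(1/51) = 2294/765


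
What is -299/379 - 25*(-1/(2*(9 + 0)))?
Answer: 4093/6822 ≈ 0.59997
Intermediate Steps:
-299/379 - 25*(-1/(2*(9 + 0))) = -299*1/379 - 25/((-2*9)) = -299/379 - 25/(-18) = -299/379 - 25*(-1/18) = -299/379 + 25/18 = 4093/6822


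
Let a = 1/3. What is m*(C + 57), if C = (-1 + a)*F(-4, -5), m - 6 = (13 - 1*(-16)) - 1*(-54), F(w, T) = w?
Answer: 15931/3 ≈ 5310.3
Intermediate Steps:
m = 89 (m = 6 + ((13 - 1*(-16)) - 1*(-54)) = 6 + ((13 + 16) + 54) = 6 + (29 + 54) = 6 + 83 = 89)
a = ⅓ (a = 1*(⅓) = ⅓ ≈ 0.33333)
C = 8/3 (C = (-1 + ⅓)*(-4) = -⅔*(-4) = 8/3 ≈ 2.6667)
m*(C + 57) = 89*(8/3 + 57) = 89*(179/3) = 15931/3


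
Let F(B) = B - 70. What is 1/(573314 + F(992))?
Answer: 1/574236 ≈ 1.7414e-6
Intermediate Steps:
F(B) = -70 + B
1/(573314 + F(992)) = 1/(573314 + (-70 + 992)) = 1/(573314 + 922) = 1/574236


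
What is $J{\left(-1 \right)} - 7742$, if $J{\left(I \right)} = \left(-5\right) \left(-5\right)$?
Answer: $-7717$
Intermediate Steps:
$J{\left(I \right)} = 25$
$J{\left(-1 \right)} - 7742 = 25 - 7742 = -7717$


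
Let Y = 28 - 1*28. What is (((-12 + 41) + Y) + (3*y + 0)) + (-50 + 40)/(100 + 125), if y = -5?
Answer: 628/45 ≈ 13.956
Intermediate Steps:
Y = 0 (Y = 28 - 28 = 0)
(((-12 + 41) + Y) + (3*y + 0)) + (-50 + 40)/(100 + 125) = (((-12 + 41) + 0) + (3*(-5) + 0)) + (-50 + 40)/(100 + 125) = ((29 + 0) + (-15 + 0)) - 10/225 = (29 - 15) - 10*1/225 = 14 - 2/45 = 628/45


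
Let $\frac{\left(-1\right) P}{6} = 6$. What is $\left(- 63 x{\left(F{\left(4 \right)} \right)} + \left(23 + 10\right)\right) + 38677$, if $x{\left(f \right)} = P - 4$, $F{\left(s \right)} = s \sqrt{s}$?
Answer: $41230$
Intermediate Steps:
$P = -36$ ($P = \left(-6\right) 6 = -36$)
$F{\left(s \right)} = s^{\frac{3}{2}}$
$x{\left(f \right)} = -40$ ($x{\left(f \right)} = -36 - 4 = -40$)
$\left(- 63 x{\left(F{\left(4 \right)} \right)} + \left(23 + 10\right)\right) + 38677 = \left(\left(-63\right) \left(-40\right) + \left(23 + 10\right)\right) + 38677 = \left(2520 + 33\right) + 38677 = 2553 + 38677 = 41230$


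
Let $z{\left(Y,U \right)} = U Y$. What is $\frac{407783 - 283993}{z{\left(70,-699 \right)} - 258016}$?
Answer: $- \frac{61895}{153473} \approx -0.4033$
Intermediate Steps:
$\frac{407783 - 283993}{z{\left(70,-699 \right)} - 258016} = \frac{407783 - 283993}{\left(-699\right) 70 - 258016} = \frac{407783 - 283993}{-48930 - 258016} = \frac{407783 - 283993}{-306946} = 123790 \left(- \frac{1}{306946}\right) = - \frac{61895}{153473}$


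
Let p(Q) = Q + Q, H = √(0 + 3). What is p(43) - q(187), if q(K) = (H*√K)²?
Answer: -475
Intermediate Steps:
H = √3 ≈ 1.7320
p(Q) = 2*Q
q(K) = 3*K (q(K) = (√3*√K)² = 3*K)
p(43) - q(187) = 2*43 - 3*187 = 86 - 1*561 = 86 - 561 = -475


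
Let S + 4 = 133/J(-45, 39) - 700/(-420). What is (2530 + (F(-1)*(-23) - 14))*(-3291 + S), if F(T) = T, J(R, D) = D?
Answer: -108590491/13 ≈ -8.3531e+6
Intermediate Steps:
S = 14/13 (S = -4 + (133/39 - 700/(-420)) = -4 + (133*(1/39) - 700*(-1/420)) = -4 + (133/39 + 5/3) = -4 + 66/13 = 14/13 ≈ 1.0769)
(2530 + (F(-1)*(-23) - 14))*(-3291 + S) = (2530 + (-1*(-23) - 14))*(-3291 + 14/13) = (2530 + (23 - 14))*(-42769/13) = (2530 + 9)*(-42769/13) = 2539*(-42769/13) = -108590491/13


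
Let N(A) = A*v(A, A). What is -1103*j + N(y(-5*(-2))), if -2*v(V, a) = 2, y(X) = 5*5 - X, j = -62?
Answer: 68371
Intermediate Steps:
y(X) = 25 - X
v(V, a) = -1 (v(V, a) = -½*2 = -1)
N(A) = -A (N(A) = A*(-1) = -A)
-1103*j + N(y(-5*(-2))) = -1103*(-62) - (25 - (-5)*(-2)) = 68386 - (25 - 1*10) = 68386 - (25 - 10) = 68386 - 1*15 = 68386 - 15 = 68371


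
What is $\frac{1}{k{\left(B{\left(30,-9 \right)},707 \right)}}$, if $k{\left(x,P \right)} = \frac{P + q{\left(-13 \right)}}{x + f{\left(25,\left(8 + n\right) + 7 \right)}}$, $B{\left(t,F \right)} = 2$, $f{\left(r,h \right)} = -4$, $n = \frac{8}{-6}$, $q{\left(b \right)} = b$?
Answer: $- \frac{1}{347} \approx -0.0028818$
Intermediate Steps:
$n = - \frac{4}{3}$ ($n = 8 \left(- \frac{1}{6}\right) = - \frac{4}{3} \approx -1.3333$)
$k{\left(x,P \right)} = \frac{-13 + P}{-4 + x}$ ($k{\left(x,P \right)} = \frac{P - 13}{x - 4} = \frac{-13 + P}{-4 + x}$)
$\frac{1}{k{\left(B{\left(30,-9 \right)},707 \right)}} = \frac{1}{\frac{1}{-4 + 2} \left(-13 + 707\right)} = \frac{1}{\frac{1}{-2} \cdot 694} = \frac{1}{\left(- \frac{1}{2}\right) 694} = \frac{1}{-347} = - \frac{1}{347}$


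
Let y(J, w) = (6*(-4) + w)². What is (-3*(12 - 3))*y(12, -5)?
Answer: -22707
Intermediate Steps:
y(J, w) = (-24 + w)²
(-3*(12 - 3))*y(12, -5) = (-3*(12 - 3))*(-24 - 5)² = -3*9*(-29)² = -27*841 = -22707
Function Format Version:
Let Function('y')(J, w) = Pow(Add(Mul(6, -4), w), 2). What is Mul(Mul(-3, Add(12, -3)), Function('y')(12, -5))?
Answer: -22707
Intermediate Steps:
Function('y')(J, w) = Pow(Add(-24, w), 2)
Mul(Mul(-3, Add(12, -3)), Function('y')(12, -5)) = Mul(Mul(-3, Add(12, -3)), Pow(Add(-24, -5), 2)) = Mul(Mul(-3, 9), Pow(-29, 2)) = Mul(-27, 841) = -22707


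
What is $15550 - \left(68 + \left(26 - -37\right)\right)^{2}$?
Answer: $-1611$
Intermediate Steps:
$15550 - \left(68 + \left(26 - -37\right)\right)^{2} = 15550 - \left(68 + \left(26 + 37\right)\right)^{2} = 15550 - \left(68 + 63\right)^{2} = 15550 - 131^{2} = 15550 - 17161 = -1611$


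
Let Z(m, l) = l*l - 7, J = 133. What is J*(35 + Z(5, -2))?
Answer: 4256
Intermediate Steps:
Z(m, l) = -7 + l² (Z(m, l) = l² - 7 = -7 + l²)
J*(35 + Z(5, -2)) = 133*(35 + (-7 + (-2)²)) = 133*(35 + (-7 + 4)) = 133*(35 - 3) = 133*32 = 4256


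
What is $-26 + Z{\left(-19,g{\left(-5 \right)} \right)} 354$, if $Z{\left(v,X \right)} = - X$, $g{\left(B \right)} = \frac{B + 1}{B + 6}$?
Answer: $1390$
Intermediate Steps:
$g{\left(B \right)} = \frac{1 + B}{6 + B}$
$-26 + Z{\left(-19,g{\left(-5 \right)} \right)} 354 = -26 + - \frac{1 - 5}{6 - 5} \cdot 354 = -26 + - \frac{-4}{1} \cdot 354 = -26 + - 1 \left(-4\right) 354 = -26 + \left(-1\right) \left(-4\right) 354 = -26 + 4 \cdot 354 = -26 + 1416 = 1390$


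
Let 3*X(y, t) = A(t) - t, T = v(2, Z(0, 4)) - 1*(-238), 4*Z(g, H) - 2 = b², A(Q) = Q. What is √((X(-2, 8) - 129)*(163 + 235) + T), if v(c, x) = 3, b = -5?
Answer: I*√51101 ≈ 226.06*I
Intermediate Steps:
Z(g, H) = 27/4 (Z(g, H) = ½ + (¼)*(-5)² = ½ + (¼)*25 = ½ + 25/4 = 27/4)
T = 241 (T = 3 - 1*(-238) = 3 + 238 = 241)
X(y, t) = 0 (X(y, t) = (t - t)/3 = (⅓)*0 = 0)
√((X(-2, 8) - 129)*(163 + 235) + T) = √((0 - 129)*(163 + 235) + 241) = √(-129*398 + 241) = √(-51342 + 241) = √(-51101) = I*√51101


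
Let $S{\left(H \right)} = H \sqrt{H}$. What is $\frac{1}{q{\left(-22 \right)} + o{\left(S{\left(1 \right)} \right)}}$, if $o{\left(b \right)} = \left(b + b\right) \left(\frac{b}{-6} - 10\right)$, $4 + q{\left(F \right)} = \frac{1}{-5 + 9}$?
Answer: $- \frac{12}{289} \approx -0.041523$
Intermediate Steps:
$S{\left(H \right)} = H^{\frac{3}{2}}$
$q{\left(F \right)} = - \frac{15}{4}$ ($q{\left(F \right)} = -4 + \frac{1}{-5 + 9} = -4 + \frac{1}{4} = - \frac{15}{4}$)
$o{\left(b \right)} = 2 b \left(-10 - \frac{b}{6}\right)$ ($o{\left(b \right)} = 2 b \left(b \left(- \frac{1}{6}\right) - 10\right) = 2 b \left(- \frac{b}{6} - 10\right) = 2 b \left(-10 - \frac{b}{6}\right)$)
$\frac{1}{q{\left(-22 \right)} + o{\left(S{\left(1 \right)} \right)}} = \frac{1}{- \frac{15}{4} - \frac{1^{\frac{3}{2}} \left(60 + 1^{\frac{3}{2}}\right)}{3}} = \frac{1}{- \frac{15}{4} - \frac{60 + 1}{3}} = \frac{1}{- \frac{15}{4} - \frac{1}{3} \cdot 61} = \frac{1}{- \frac{15}{4} - \frac{61}{3}} = \frac{1}{- \frac{289}{12}} = - \frac{12}{289}$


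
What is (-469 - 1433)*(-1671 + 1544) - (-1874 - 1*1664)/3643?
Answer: 879984760/3643 ≈ 2.4156e+5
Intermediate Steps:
(-469 - 1433)*(-1671 + 1544) - (-1874 - 1*1664)/3643 = -1902*(-127) - (-1874 - 1664)/3643 = 241554 - (-3538)/3643 = 241554 - 1*(-3538/3643) = 241554 + 3538/3643 = 879984760/3643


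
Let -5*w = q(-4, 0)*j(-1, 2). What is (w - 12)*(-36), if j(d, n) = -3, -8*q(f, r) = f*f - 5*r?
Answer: 2376/5 ≈ 475.20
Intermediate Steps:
q(f, r) = -f²/8 + 5*r/8 (q(f, r) = -(f*f - 5*r)/8 = -(f² - 5*r)/8 = -f²/8 + 5*r/8)
w = -6/5 (w = -(-⅛*(-4)² + (5/8)*0)*(-3)/5 = -(-⅛*16 + 0)*(-3)/5 = -(-2 + 0)*(-3)/5 = -(-2)*(-3)/5 = -⅕*6 = -6/5 ≈ -1.2000)
(w - 12)*(-36) = (-6/5 - 12)*(-36) = -66/5*(-36) = 2376/5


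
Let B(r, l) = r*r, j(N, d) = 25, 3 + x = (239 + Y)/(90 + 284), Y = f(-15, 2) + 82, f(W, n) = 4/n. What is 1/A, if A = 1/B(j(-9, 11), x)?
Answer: 625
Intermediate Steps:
Y = 84 (Y = 4/2 + 82 = 4*(1/2) + 82 = 2 + 82 = 84)
x = -47/22 (x = -3 + (239 + 84)/(90 + 284) = -3 + 323/374 = -3 + 323*(1/374) = -3 + 19/22 = -47/22 ≈ -2.1364)
B(r, l) = r**2
A = 1/625 (A = 1/(25**2) = 1/625 ≈ 0.0016000)
1/A = 1/(1/625) = 625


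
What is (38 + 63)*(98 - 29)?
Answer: 6969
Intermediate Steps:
(38 + 63)*(98 - 29) = 101*69 = 6969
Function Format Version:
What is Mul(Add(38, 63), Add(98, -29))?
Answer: 6969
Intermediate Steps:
Mul(Add(38, 63), Add(98, -29)) = Mul(101, 69) = 6969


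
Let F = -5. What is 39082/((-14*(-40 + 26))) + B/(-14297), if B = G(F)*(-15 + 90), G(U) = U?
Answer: 279414427/1401106 ≈ 199.42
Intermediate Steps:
B = -375 (B = -5*(-15 + 90) = -5*75 = -375)
39082/((-14*(-40 + 26))) + B/(-14297) = 39082/((-14*(-40 + 26))) - 375/(-14297) = 39082/((-14*(-14))) - 375*(-1/14297) = 39082/196 + 375/14297 = 39082*(1/196) + 375/14297 = 19541/98 + 375/14297 = 279414427/1401106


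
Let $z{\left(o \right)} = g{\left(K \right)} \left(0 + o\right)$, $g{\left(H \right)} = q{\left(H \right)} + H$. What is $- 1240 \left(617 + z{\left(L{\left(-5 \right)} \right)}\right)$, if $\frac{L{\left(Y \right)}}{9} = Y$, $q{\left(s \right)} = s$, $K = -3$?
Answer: $-1099880$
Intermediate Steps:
$g{\left(H \right)} = 2 H$ ($g{\left(H \right)} = H + H = 2 H$)
$L{\left(Y \right)} = 9 Y$
$z{\left(o \right)} = - 6 o$ ($z{\left(o \right)} = 2 \left(-3\right) \left(0 + o\right) = - 6 o$)
$- 1240 \left(617 + z{\left(L{\left(-5 \right)} \right)}\right) = - 1240 \left(617 - 6 \cdot 9 \left(-5\right)\right) = - 1240 \left(617 - -270\right) = - 1240 \left(617 + 270\right) = \left(-1240\right) 887 = -1099880$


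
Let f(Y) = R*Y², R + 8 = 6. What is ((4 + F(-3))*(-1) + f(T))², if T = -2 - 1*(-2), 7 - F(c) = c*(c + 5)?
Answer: 289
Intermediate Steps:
R = -2 (R = -8 + 6 = -2)
F(c) = 7 - c*(5 + c) (F(c) = 7 - c*(c + 5) = 7 - c*(5 + c))
T = 0 (T = -2 + 2 = 0)
f(Y) = -2*Y²
((4 + F(-3))*(-1) + f(T))² = ((4 + (7 - 1*(-3)² - 5*(-3)))*(-1) - 2*0²)² = ((4 + (7 - 1*9 + 15))*(-1) - 2*0)² = ((4 + (7 - 9 + 15))*(-1) + 0)² = ((4 + 13)*(-1) + 0)² = (17*(-1) + 0)² = (-17 + 0)² = (-17)² = 289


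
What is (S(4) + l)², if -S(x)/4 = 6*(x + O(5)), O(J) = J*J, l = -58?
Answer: 568516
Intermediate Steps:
O(J) = J²
S(x) = -600 - 24*x (S(x) = -24*(x + 5²) = -24*(x + 25) = -24*(25 + x) = -4*(150 + 6*x) = -600 - 24*x)
(S(4) + l)² = ((-600 - 24*4) - 58)² = ((-600 - 96) - 58)² = (-696 - 58)² = (-754)² = 568516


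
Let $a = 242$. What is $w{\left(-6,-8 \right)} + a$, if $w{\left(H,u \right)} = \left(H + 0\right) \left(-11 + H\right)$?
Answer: $344$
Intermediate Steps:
$w{\left(H,u \right)} = H \left(-11 + H\right)$
$w{\left(-6,-8 \right)} + a = - 6 \left(-11 - 6\right) + 242 = \left(-6\right) \left(-17\right) + 242 = 102 + 242 = 344$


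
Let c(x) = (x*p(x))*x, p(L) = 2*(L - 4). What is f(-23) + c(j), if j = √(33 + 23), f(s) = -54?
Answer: -502 + 224*√14 ≈ 336.13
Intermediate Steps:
j = 2*√14 (j = √56 = 2*√14 ≈ 7.4833)
p(L) = -8 + 2*L (p(L) = 2*(-4 + L) = -8 + 2*L)
c(x) = x²*(-8 + 2*x) (c(x) = (x*(-8 + 2*x))*x = x²*(-8 + 2*x))
f(-23) + c(j) = -54 + 2*(2*√14)²*(-4 + 2*√14) = -54 + 2*56*(-4 + 2*√14) = -54 + (-448 + 224*√14) = -502 + 224*√14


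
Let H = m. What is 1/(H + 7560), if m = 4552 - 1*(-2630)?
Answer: 1/14742 ≈ 6.7833e-5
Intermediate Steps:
m = 7182 (m = 4552 + 2630 = 7182)
H = 7182
1/(H + 7560) = 1/(7182 + 7560) = 1/14742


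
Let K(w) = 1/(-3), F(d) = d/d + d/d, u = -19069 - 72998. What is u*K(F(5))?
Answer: 30689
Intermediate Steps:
u = -92067
F(d) = 2 (F(d) = 1 + 1 = 2)
K(w) = -1/3
u*K(F(5)) = -92067*(-1/3) = 30689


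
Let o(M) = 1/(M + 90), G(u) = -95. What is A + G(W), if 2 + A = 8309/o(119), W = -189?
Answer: 1736484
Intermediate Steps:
o(M) = 1/(90 + M)
A = 1736579 (A = -2 + 8309/(1/(90 + 119)) = -2 + 8309/(1/209) = -2 + 8309*209 = -2 + 1736581 = 1736579)
A + G(W) = 1736579 - 95 = 1736484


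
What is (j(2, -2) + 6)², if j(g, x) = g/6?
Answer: 361/9 ≈ 40.111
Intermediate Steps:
j(g, x) = g/6 (j(g, x) = g*(⅙) = g/6)
(j(2, -2) + 6)² = ((⅙)*2 + 6)² = (⅓ + 6)² = (19/3)² = 361/9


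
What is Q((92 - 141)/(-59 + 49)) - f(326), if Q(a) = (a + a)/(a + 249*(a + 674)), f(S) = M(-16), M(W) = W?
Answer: 13524129/845255 ≈ 16.000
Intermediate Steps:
f(S) = -16
Q(a) = 2*a/(167826 + 250*a) (Q(a) = (2*a)/(a + 249*(674 + a)) = (2*a)/(a + (167826 + 249*a)) = (2*a)/(167826 + 250*a) = 2*a/(167826 + 250*a))
Q((92 - 141)/(-59 + 49)) - f(326) = ((92 - 141)/(-59 + 49))/(83913 + 125*((92 - 141)/(-59 + 49))) - 1*(-16) = (-49/(-10))/(83913 + 125*(-49/(-10))) + 16 = (-49*(-⅒))/(83913 + 125*(-49*(-⅒))) + 16 = 49/(10*(83913 + 125*(49/10))) + 16 = 49/(10*(83913 + 1225/2)) + 16 = 49/(10*(169051/2)) + 16 = (49/10)*(2/169051) + 16 = 49/845255 + 16 = 13524129/845255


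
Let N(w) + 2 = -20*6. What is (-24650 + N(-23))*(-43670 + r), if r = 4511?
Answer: 970046748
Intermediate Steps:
N(w) = -122 (N(w) = -2 - 20*6 = -2 - 120 = -122)
(-24650 + N(-23))*(-43670 + r) = (-24650 - 122)*(-43670 + 4511) = -24772*(-39159) = 970046748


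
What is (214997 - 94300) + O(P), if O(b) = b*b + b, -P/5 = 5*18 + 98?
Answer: 1003357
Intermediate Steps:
P = -940 (P = -5*(5*18 + 98) = -5*(90 + 98) = -5*188 = -940)
O(b) = b + b² (O(b) = b² + b = b + b²)
(214997 - 94300) + O(P) = (214997 - 94300) - 940*(1 - 940) = 120697 - 940*(-939) = 120697 + 882660 = 1003357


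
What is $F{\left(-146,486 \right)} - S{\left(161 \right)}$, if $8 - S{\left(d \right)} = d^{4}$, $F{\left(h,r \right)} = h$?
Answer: $671898087$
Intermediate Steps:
$S{\left(d \right)} = 8 - d^{4}$
$F{\left(-146,486 \right)} - S{\left(161 \right)} = -146 - \left(8 - 161^{4}\right) = -146 - \left(8 - 671898241\right) = -146 - -671898233 = -146 + 671898233 = 671898087$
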